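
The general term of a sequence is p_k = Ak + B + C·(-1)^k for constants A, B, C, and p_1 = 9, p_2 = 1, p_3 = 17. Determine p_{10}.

The three given values yield: A + B - C = 9; 2A + B + C = 1; 3A + B - C = 17.
Subtracting the first from the second: A + 2C = -8.
Subtracting the second from the third: A - 2C = 16.
Solving: C = -6, A = 4, then B = -1.
So p_k = 4·k + (-1) + (-6)·(-1)^k; at k=10 this is 33.

33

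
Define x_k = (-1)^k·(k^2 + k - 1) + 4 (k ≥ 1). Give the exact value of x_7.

-51

(-1)^7 = -1; k^2 + k - 1 at k=7 is 55; so x_7 = -51.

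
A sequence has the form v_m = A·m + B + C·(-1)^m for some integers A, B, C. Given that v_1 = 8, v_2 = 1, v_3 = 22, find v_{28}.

At m = 1, 2, 3: A + B - C = 8; 2A + B + C = 1; 3A + B - C = 22.
Subtracting the first from the second: A + 2C = -7.
Subtracting the second from the third: A - 2C = 21.
Solving: C = -7, A = 7, then B = -6.
So v_m = 7·m + (-6) + (-7)·(-1)^m; at m=28 this is 183.

183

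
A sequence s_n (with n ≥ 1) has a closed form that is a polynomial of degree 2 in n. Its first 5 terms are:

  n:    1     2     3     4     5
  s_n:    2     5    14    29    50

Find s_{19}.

1st diffs: 3, 9, 15, 21.
2nd diffs: 6, 6, 6 (constant).
Newton forward-difference form: s_n = 2 + 3·C(n-1,1) + 6·C(n-1,2).
At n = 19: n-1 = 18, so s_{19} = 2 + 54 + 918 = 974.

974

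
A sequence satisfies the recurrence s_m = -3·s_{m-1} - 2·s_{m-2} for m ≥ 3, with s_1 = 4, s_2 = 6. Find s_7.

Applying the relation repeatedly:
s_3 = -26  s_4 = 66  s_5 = -146  s_6 = 306  s_7 = -626.
(Characteristic roots are -1 and -2.)

-626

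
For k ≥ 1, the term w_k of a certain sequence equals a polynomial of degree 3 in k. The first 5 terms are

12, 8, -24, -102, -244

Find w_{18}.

-16104

1st diffs: -4, -32, -78, -142.
2nd diffs: -28, -46, -64.
3rd diffs: -18, -18 (constant).
Newton forward-difference form: w_k = 12 + (-4)·C(k-1,1) + (-28)·C(k-1,2) + (-18)·C(k-1,3).
At k = 18: k-1 = 17, so w_{18} = 12 - 68 - 3808 - 12240 = -16104.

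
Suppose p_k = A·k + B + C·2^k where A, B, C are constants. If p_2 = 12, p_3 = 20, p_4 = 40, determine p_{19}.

At k = 2, 3, 4: 2A + B + 4C = 12; 3A + B + 8C = 20; 4A + B + 16C = 40.
Subtracting the first from the second: A + 4C = 8.
Subtracting the second from the third: A + 8C = 20.
Solving: C = 3, A = -4, then B = 8.
Therefore p_{19} = -76 + 8 + 3·524288 = 1572796.

1572796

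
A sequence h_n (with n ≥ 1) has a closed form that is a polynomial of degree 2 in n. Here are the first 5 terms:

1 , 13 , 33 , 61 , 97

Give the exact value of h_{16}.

1st diffs: 12, 20, 28, 36.
2nd diffs: 8, 8, 8 (constant).
Newton forward-difference form: h_n = 1 + 12·C(n-1,1) + 8·C(n-1,2).
At n = 16: n-1 = 15, so h_{16} = 1 + 180 + 840 = 1021.

1021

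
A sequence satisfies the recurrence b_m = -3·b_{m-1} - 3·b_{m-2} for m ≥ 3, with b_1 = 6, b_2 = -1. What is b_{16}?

34992

b_3 = -15; b_4 = 48; b_5 = -99; …; b_{13} = 4374; b_{14} = -729; b_{15} = -10935; b_{16} = 34992.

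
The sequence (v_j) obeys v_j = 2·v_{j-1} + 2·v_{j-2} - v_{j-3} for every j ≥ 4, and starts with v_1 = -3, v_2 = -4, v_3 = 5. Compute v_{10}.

Compute successive terms:
v_4 = 5, v_5 = 24, v_6 = 53, v_7 = 149, v_8 = 380, v_9 = 1005, v_{10} = 2621.

2621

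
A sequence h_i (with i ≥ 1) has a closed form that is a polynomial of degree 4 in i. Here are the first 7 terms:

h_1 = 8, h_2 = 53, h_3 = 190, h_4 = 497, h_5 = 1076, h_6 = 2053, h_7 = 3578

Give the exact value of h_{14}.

1st diffs: 45, 137, 307, 579, 977, 1525.
2nd diffs: 92, 170, 272, 398, 548.
3rd diffs: 78, 102, 126, 150.
4th diffs: 24, 24, 24 (constant).
Newton forward-difference form: h_i = 8 + 45·C(i-1,1) + 92·C(i-1,2) + 78·C(i-1,3) + 24·C(i-1,4).
At i = 14: i-1 = 13, so h_{14} = 8 + 585 + 7176 + 22308 + 17160 = 47237.

47237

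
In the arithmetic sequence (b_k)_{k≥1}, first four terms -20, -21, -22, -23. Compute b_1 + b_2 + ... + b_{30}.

Common difference d = -1.
b_k = -20 + (k - 1)·(-1).
b_{30} = -49; S = 30·(-20 + (-49))/2 = -1035.

-1035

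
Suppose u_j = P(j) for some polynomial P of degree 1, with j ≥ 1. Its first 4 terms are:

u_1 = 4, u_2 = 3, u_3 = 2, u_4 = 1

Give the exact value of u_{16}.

1st diffs: -1, -1, -1 (constant).
So u_j = -j + 5.
Evaluating at j = 16 gives u_{16} = -11.

-11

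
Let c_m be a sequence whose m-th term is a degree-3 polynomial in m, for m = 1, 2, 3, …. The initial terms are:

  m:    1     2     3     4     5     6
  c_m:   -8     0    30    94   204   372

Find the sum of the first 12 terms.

11212

1st diffs: 8, 30, 64, 110, 168.
2nd diffs: 22, 34, 46, 58.
3rd diffs: 12, 12, 12 (constant).
Newton forward-difference form: c_m = -8 + 8·C(m-1,1) + 22·C(m-1,2) + 12·C(m-1,3).
Continuing: …, 610, 930, 1344, 1864, …, c_{12} = 3270.
Summing m = 1..12 (12 terms) gives 11212.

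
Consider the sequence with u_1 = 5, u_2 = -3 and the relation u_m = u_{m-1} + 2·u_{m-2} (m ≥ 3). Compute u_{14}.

Applying the relation repeatedly:
u_3 = 7;  u_4 = 1;  u_5 = 15;  …;  u_{11} = 687;  u_{12} = 1361;  u_{13} = 2735;  u_{14} = 5457.
(Characteristic roots are 2 and -1.)

5457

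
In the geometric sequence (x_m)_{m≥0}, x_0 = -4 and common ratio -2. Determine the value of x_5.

128

x_m = (-4)·(-2)^(m-0).
x_5 = (-4)·(-2)^5 = 128.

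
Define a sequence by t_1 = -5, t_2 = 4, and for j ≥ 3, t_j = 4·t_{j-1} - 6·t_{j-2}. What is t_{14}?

1202944

Applying the relation repeatedly:
t_3 = 46;  t_4 = 160;  t_5 = 364;  …;  t_{11} = -48416;  t_{12} = 4096;  t_{13} = 306880;  t_{14} = 1202944.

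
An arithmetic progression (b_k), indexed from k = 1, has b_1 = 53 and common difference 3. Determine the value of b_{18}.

104

b_k = 53 + (k - 1)·3.
b_{18} = 53 + 17·3 = 104.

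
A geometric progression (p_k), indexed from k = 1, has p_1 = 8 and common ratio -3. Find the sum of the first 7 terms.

4376

p_k = 8·(-3)^(k-1).
S = 8·((-3)^7 - 1)/(-3 - 1) = 8·(-2187 - 1)/(-4) = 4376.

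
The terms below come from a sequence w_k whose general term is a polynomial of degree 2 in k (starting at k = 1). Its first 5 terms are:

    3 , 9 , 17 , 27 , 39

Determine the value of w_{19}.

1st diffs: 6, 8, 10, 12.
2nd diffs: 2, 2, 2 (constant).
Newton forward-difference form: w_k = 3 + 6·C(k-1,1) + 2·C(k-1,2).
At k = 19: k-1 = 18, so w_{19} = 3 + 108 + 306 = 417.

417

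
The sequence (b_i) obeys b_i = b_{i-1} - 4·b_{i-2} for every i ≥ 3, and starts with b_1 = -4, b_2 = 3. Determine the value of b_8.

567

b_3 = 19  b_4 = 7  b_5 = -69  b_6 = -97  b_7 = 179  b_8 = 567.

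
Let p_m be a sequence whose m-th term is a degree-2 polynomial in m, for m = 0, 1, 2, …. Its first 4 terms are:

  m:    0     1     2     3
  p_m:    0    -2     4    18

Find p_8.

208

1st diffs: -2, 6, 14.
2nd diffs: 8, 8 (constant).
So p_m = 4m^2 - 6m.
Evaluating at m = 8 gives p_8 = 208.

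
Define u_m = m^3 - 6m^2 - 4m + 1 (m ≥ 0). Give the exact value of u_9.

208

u_9 = 1·9^3 - 6·9^2 - 4·9 + 1 = 208.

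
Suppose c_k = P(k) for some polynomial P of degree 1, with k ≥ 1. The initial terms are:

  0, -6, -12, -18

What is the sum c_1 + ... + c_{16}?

1st diffs: -6, -6, -6 (constant).
So c_k = -6k + 6.
Continuing: …, -24, -30, -36, -42, …, c_{16} = -90.
Summing k = 1..16 (16 terms) gives -720.

-720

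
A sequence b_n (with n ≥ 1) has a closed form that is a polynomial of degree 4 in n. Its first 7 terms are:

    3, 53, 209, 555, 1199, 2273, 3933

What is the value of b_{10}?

1st diffs: 50, 156, 346, 644, 1074, 1660.
2nd diffs: 106, 190, 298, 430, 586.
3rd diffs: 84, 108, 132, 156.
4th diffs: 24, 24, 24 (constant).
Newton forward-difference form: b_n = 3 + 50·C(n-1,1) + 106·C(n-1,2) + 84·C(n-1,3) + 24·C(n-1,4).
At n = 10: n-1 = 9, so b_{10} = 3 + 450 + 3816 + 7056 + 3024 = 14349.

14349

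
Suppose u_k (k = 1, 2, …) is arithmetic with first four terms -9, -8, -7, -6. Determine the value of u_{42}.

32

Common difference d = 1.
u_k = -9 + (k - 1)·1.
u_{42} = -9 + 41·1 = 32.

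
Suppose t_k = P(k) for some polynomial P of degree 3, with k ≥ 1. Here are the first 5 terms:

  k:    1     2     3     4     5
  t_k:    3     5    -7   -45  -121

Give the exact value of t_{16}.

1st diffs: 2, -12, -38, -76.
2nd diffs: -14, -26, -38.
3rd diffs: -12, -12 (constant).
So t_k = -2k^3 + 5k^2 + k - 1.
Evaluating at k = 16 gives t_{16} = -6897.

-6897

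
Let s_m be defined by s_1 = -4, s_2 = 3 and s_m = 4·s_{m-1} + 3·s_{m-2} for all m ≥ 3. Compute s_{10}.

79443

Step forward from the initial values:
s_3 = 0  s_4 = 9  s_5 = 36  s_6 = 171  s_7 = 792  s_8 = 3681  s_9 = 17100  s_{10} = 79443.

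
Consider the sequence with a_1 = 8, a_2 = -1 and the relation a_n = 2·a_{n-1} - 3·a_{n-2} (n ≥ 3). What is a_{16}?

-29461

Step forward from the initial values:
a_3 = -26; a_4 = -49; a_5 = -20; …; a_{13} = 6772; a_{14} = 11171; a_{15} = 2026; a_{16} = -29461.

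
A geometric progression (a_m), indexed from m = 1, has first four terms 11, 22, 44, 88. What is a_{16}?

360448

Common ratio r = 2.
a_m = 11·2^(m-1).
a_{16} = 11·2^15 = 360448.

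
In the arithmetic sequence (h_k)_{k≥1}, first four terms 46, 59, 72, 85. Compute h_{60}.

813

Common difference d = 13.
h_k = 46 + (k - 1)·13.
h_{60} = 46 + 59·13 = 813.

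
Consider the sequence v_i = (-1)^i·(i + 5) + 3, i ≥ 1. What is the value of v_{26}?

(-1)^26 = 1; i + 5 at i=26 is 31; so v_{26} = 34.

34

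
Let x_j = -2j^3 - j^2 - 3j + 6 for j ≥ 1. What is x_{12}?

-3630

x_{12} = -2·12^3 - 1·12^2 - 3·12 + 6 = -3630.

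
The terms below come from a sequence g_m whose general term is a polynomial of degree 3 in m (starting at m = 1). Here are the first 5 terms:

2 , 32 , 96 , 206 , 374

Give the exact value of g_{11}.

3272

1st diffs: 30, 64, 110, 168.
2nd diffs: 34, 46, 58.
3rd diffs: 12, 12 (constant).
So g_m = 2m^3 + 5m^2 + m - 6.
Evaluating at m = 11 gives g_{11} = 3272.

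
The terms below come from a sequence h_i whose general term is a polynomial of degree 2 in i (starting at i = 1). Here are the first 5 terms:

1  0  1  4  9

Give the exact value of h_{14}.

144

1st diffs: -1, 1, 3, 5.
2nd diffs: 2, 2, 2 (constant).
So h_i = i^2 - 4i + 4.
Evaluating at i = 14 gives h_{14} = 144.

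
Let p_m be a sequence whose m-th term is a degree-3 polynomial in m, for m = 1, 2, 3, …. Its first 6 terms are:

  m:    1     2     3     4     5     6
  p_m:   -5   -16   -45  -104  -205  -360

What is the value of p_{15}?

1st diffs: -11, -29, -59, -101, -155.
2nd diffs: -18, -30, -42, -54.
3rd diffs: -12, -12, -12 (constant).
Newton forward-difference form: p_m = -5 + (-11)·C(m-1,1) + (-18)·C(m-1,2) + (-12)·C(m-1,3).
At m = 15: m-1 = 14, so p_{15} = -5 - 154 - 1638 - 4368 = -6165.

-6165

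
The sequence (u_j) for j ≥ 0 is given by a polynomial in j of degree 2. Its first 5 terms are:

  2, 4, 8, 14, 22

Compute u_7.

1st diffs: 2, 4, 6, 8.
2nd diffs: 2, 2, 2 (constant).
Newton forward-difference form: u_j = 2 + 2·C(j,1) + 2·C(j,2).
At j = 7: j = 7, so u_7 = 2 + 14 + 42 = 58.

58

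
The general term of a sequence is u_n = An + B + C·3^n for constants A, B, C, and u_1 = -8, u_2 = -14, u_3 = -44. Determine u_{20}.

-6973568690

Write the equations: A + B + 3C = -8; 2A + B + 9C = -14; 3A + B + 27C = -44.
Subtracting the first from the second: A + 6C = -6.
Subtracting the second from the third: A + 18C = -30.
Solving: C = -2, A = 6, then B = -8.
Hence u_{20} = 6·20 + (-8) + (-2)·3486784401 = -6973568690.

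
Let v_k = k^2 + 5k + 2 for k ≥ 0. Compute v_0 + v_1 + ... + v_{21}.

4510

Over k = 0..21: Σk = 231, Σk² = 3311.
Total = (1)·3311 + (5)·231 + (2)·22 = 4510.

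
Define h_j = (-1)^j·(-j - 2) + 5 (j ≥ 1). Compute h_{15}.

(-1)^15 = -1; -j - 2 at j=15 is -17; so h_{15} = 22.

22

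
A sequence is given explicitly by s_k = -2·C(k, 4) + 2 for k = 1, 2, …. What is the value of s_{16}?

-3638

C(16, 4) = 1820, so s_{16} = -3638.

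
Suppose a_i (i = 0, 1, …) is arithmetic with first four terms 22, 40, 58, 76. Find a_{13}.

Common difference d = 18.
a_i = 22 + (i - 0)·18.
a_{13} = 22 + 13·18 = 256.

256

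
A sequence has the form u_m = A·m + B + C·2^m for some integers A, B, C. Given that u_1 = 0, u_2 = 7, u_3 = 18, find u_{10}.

Write the equations: A + B + 2C = 0; 2A + B + 4C = 7; 3A + B + 8C = 18.
Subtracting the first from the second: A + 2C = 7.
Subtracting the second from the third: A + 4C = 11.
Solving: C = 2, A = 3, then B = -7.
Therefore u_{10} = 30 + (-7) + 2·1024 = 2071.

2071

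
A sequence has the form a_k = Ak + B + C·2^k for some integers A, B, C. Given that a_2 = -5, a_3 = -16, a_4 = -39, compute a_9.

Write the equations: 2A + B + 4C = -5; 3A + B + 8C = -16; 4A + B + 16C = -39.
Subtracting the first from the second: A + 4C = -11.
Subtracting the second from the third: A + 8C = -23.
Solving: C = -3, A = 1, then B = 5.
Therefore a_9 = 9 + 5 + (-3)·512 = -1522.

-1522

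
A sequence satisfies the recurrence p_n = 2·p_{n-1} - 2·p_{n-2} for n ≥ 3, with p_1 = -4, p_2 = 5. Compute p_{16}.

-1664

Applying the relation repeatedly:
p_3 = 18; p_4 = 26; p_5 = 16; …; p_{13} = 256; p_{14} = -320; p_{15} = -1152; p_{16} = -1664.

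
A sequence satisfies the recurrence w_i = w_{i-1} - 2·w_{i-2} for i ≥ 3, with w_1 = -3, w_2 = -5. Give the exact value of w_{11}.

Compute successive terms:
w_3 = 1; w_4 = 11; w_5 = 9; w_6 = -13; w_7 = -31; w_8 = -5; w_9 = 57; w_{10} = 67; w_{11} = -47.

-47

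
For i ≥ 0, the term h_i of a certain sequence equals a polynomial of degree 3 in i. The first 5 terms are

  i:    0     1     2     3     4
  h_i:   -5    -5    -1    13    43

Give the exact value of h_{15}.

1st diffs: 0, 4, 14, 30.
2nd diffs: 4, 10, 16.
3rd diffs: 6, 6 (constant).
Newton forward-difference form: h_i = -5 + 4·C(i,2) + 6·C(i,3).
At i = 15: i = 15, so h_{15} = -5 + 420 + 2730 = 3145.

3145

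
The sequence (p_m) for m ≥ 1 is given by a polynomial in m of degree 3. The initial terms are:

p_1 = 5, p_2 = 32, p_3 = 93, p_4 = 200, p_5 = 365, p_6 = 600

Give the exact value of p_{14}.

6440

1st diffs: 27, 61, 107, 165, 235.
2nd diffs: 34, 46, 58, 70.
3rd diffs: 12, 12, 12 (constant).
Newton forward-difference form: p_m = 5 + 27·C(m-1,1) + 34·C(m-1,2) + 12·C(m-1,3).
At m = 14: m-1 = 13, so p_{14} = 5 + 351 + 2652 + 3432 = 6440.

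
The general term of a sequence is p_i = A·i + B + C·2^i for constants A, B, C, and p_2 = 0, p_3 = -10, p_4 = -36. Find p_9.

-1990

Plug in i = 2, 3, 4: 2A + B + 4C = 0; 3A + B + 8C = -10; 4A + B + 16C = -36.
Subtracting the first from the second: A + 4C = -10.
Subtracting the second from the third: A + 8C = -26.
Solving: C = -4, A = 6, then B = 4.
Therefore p_9 = 54 + 4 + (-4)·512 = -1990.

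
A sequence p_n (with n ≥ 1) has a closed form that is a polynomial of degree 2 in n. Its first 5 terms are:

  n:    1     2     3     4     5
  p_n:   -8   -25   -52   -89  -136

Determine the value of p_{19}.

1st diffs: -17, -27, -37, -47.
2nd diffs: -10, -10, -10 (constant).
So p_n = -5n^2 - 2n - 1.
Evaluating at n = 19 gives p_{19} = -1844.

-1844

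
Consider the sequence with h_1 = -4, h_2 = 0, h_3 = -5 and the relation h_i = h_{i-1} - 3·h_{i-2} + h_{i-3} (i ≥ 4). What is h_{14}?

328

Compute successive terms:
h_4 = -9, h_5 = 6, h_6 = 28, …, h_{11} = 259, h_{12} = -333, h_{13} = -930, h_{14} = 328.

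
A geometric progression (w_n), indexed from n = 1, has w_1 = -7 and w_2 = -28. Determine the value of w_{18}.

Common ratio r = 4.
w_n = (-7)·4^(n-1).
w_{18} = (-7)·4^17 = -120259084288.

-120259084288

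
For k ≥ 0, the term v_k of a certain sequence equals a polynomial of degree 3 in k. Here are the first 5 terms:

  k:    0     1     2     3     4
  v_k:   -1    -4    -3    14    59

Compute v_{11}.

2166

1st diffs: -3, 1, 17, 45.
2nd diffs: 4, 16, 28.
3rd diffs: 12, 12 (constant).
So v_k = 2k^3 - 4k^2 - k - 1.
Evaluating at k = 11 gives v_{11} = 2166.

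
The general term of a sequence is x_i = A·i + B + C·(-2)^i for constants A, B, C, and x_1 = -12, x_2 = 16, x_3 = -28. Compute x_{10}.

4128

Write the equations: A + B - 2C = -12; 2A + B + 4C = 16; 3A + B - 8C = -28.
Subtracting the first from the second: A + 6C = 28.
Subtracting the second from the third: A - 12C = -44.
Solving: C = 4, A = 4, then B = -8.
Therefore x_{10} = 40 + (-8) + 4·1024 = 4128.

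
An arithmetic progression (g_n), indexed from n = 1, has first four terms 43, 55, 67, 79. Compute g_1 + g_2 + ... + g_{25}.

Common difference d = 12.
g_n = 43 + (n - 1)·12.
g_{25} = 331; S = 25·(43 + 331)/2 = 4675.

4675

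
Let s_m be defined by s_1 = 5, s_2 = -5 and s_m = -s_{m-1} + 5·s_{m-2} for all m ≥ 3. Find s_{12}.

-242880

Step forward from the initial values:
s_3 = 30;  s_4 = -55;  s_5 = 205;  s_6 = -480;  s_7 = 1505;  s_8 = -3905;  s_9 = 11430;  s_{10} = -30955;  s_{11} = 88105;  s_{12} = -242880.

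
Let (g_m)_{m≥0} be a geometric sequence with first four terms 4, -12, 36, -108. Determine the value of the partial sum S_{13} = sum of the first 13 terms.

1594324

Common ratio r = -3.
g_m = 4·(-3)^(m-0).
S = 4·((-3)^13 - 1)/(-3 - 1) = 4·(-1594323 - 1)/(-4) = 1594324.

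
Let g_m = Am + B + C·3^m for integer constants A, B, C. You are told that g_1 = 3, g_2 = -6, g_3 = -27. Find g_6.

At m = 1, 2, 3: A + B + 3C = 3; 2A + B + 9C = -6; 3A + B + 27C = -27.
Subtracting the first from the second: A + 6C = -9.
Subtracting the second from the third: A + 18C = -21.
Solving: C = -1, A = -3, then B = 9.
Therefore g_6 = -18 + 9 + (-1)·729 = -738.

-738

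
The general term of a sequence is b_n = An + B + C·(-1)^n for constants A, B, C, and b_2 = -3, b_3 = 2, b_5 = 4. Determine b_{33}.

32

The three given values yield: 2A + B + C = -3; 3A + B - C = 2; 5A + B - C = 4.
Subtracting the first from the second: A - 2C = 5.
Subtracting the second from the third: 2A = 2.
Solving: C = -2, A = 1, then B = -3.
So b_n = 1·n + (-3) + (-2)·(-1)^n; at n=33 this is 32.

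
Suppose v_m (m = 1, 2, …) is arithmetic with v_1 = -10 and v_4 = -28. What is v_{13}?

-82

Common difference d = (-28 - (-10)) / (4 - 1) = -6.
v_m = -10 + (m - 1)·(-6).
v_{13} = -10 + 12·(-6) = -82.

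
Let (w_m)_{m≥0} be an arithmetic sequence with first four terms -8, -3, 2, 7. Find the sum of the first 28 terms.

1666

Common difference d = 5.
w_m = -8 + (m - 0)·5.
w_{27} = 127; S = 28·(-8 + 127)/2 = 1666.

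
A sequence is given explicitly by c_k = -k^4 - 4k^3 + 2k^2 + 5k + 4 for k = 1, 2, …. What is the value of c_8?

-5972

c_8 = -1·8^4 - 4·8^3 + 2·8^2 + 5·8 + 4 = -5972.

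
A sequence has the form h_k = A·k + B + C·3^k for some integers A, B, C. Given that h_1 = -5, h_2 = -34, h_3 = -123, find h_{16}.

At k = 1, 2, 3: A + B + 3C = -5; 2A + B + 9C = -34; 3A + B + 27C = -123.
Subtracting the first from the second: A + 6C = -29.
Subtracting the second from the third: A + 18C = -89.
Solving: C = -5, A = 1, then B = 9.
So h_k = 1·k + 9 + (-5)·3^k; at k=16 this is -215233580.

-215233580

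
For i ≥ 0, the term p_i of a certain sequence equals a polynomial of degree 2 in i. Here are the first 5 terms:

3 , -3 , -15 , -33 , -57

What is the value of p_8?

-213

1st diffs: -6, -12, -18, -24.
2nd diffs: -6, -6, -6 (constant).
Newton forward-difference form: p_i = 3 + (-6)·C(i,1) + (-6)·C(i,2).
At i = 8: i = 8, so p_8 = 3 - 48 - 168 = -213.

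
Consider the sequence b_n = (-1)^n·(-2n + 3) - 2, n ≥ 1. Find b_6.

(-1)^6 = 1; -2n + 3 at n=6 is -9; so b_6 = -11.

-11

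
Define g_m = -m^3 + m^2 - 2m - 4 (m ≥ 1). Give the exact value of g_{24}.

g_{24} = -1·24^3 + 1·24^2 - 2·24 - 4 = -13300.

-13300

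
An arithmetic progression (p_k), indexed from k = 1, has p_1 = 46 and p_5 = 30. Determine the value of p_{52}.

Common difference d = (30 - 46) / (5 - 1) = -4.
p_k = 46 + (k - 1)·(-4).
p_{52} = 46 + 51·(-4) = -158.

-158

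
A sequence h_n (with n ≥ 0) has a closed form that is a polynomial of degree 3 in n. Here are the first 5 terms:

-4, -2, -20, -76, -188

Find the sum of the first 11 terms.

1st diffs: 2, -18, -56, -112.
2nd diffs: -20, -38, -56.
3rd diffs: -18, -18 (constant).
Newton forward-difference form: h_n = -4 + 2·C(n,1) + (-20)·C(n,2) + (-18)·C(n,3).
Continuing: …, -374, -652, -1040, -1556, …, h_{10} = -3044.
Summing n = 0..10 (11 terms) gives -9174.

-9174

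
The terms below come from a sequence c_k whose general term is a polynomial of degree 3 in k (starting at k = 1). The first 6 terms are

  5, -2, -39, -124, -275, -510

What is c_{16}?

-11440

1st diffs: -7, -37, -85, -151, -235.
2nd diffs: -30, -48, -66, -84.
3rd diffs: -18, -18, -18 (constant).
Newton forward-difference form: c_k = 5 + (-7)·C(k-1,1) + (-30)·C(k-1,2) + (-18)·C(k-1,3).
At k = 16: k-1 = 15, so c_{16} = 5 - 105 - 3150 - 8190 = -11440.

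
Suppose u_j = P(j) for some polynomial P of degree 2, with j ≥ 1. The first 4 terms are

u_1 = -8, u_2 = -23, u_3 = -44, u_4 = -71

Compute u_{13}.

1st diffs: -15, -21, -27.
2nd diffs: -6, -6 (constant).
So u_j = -3j^2 - 6j + 1.
Evaluating at j = 13 gives u_{13} = -584.

-584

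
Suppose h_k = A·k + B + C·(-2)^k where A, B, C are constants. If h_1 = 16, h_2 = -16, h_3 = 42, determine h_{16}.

-327704

Plug in k = 1, 2, 3: A + B - 2C = 16; 2A + B + 4C = -16; 3A + B - 8C = 42.
Subtracting the first from the second: A + 6C = -32.
Subtracting the second from the third: A - 12C = 58.
Solving: C = -5, A = -2, then B = 8.
So h_k = -2·k + 8 + (-5)·(-2)^k; at k=16 this is -327704.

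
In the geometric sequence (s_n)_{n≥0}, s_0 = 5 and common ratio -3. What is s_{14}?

23914845

s_n = 5·(-3)^(n-0).
s_{14} = 5·(-3)^14 = 23914845.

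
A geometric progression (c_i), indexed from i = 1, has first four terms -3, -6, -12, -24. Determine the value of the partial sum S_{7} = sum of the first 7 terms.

Common ratio r = 2.
c_i = (-3)·2^(i-1).
S = (-3)·(2^7 - 1)/(2 - 1) = (-3)·(128 - 1)/(1) = -381.

-381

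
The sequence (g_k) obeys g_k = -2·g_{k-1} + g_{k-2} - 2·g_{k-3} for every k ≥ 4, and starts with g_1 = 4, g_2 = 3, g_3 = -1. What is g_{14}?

-1103

Compute successive terms:
g_4 = -3  g_5 = -1  g_6 = 1  …  g_{11} = 59  g_{12} = -155  g_{13} = 415  g_{14} = -1103.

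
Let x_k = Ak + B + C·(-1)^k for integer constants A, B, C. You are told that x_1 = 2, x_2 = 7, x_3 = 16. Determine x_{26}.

175

Write the equations: A + B - C = 2; 2A + B + C = 7; 3A + B - C = 16.
Subtracting the first from the second: A + 2C = 5.
Subtracting the second from the third: A - 2C = 9.
Solving: C = -1, A = 7, then B = -6.
Therefore x_{26} = 182 + (-6) + (-1)·1 = 175.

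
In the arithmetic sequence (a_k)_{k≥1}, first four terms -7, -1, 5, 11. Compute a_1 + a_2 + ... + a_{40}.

4400

Common difference d = 6.
a_k = -7 + (k - 1)·6.
a_{40} = 227; S = 40·(-7 + 227)/2 = 4400.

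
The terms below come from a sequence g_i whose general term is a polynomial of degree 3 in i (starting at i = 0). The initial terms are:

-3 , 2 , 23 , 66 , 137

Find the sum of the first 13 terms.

1st diffs: 5, 21, 43, 71.
2nd diffs: 16, 22, 28.
3rd diffs: 6, 6 (constant).
So g_i = i^3 + 5i^2 - i - 3.
Continuing: …, 242, 387, 578, 821, …, g_{12} = 2433.
Summing i = 0..12 (13 terms) gives 9217.

9217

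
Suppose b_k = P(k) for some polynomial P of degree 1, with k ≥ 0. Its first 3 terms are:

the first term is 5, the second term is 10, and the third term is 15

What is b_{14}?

75

1st diffs: 5, 5 (constant).
So b_k = 5k + 5.
Evaluating at k = 14 gives b_{14} = 75.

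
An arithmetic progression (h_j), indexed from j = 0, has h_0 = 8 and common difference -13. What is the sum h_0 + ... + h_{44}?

-12510

h_j = 8 + (j - 0)·(-13).
h_{44} = -564; S = 45·(8 + (-564))/2 = -12510.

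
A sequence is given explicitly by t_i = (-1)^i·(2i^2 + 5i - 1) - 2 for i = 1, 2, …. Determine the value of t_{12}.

(-1)^12 = 1; 2i^2 + 5i - 1 at i=12 is 347; so t_{12} = 345.

345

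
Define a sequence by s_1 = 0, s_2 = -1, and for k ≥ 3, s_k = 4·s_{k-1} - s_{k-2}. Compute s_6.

Compute successive terms:
s_3 = -4; s_4 = -15; s_5 = -56; s_6 = -209.

-209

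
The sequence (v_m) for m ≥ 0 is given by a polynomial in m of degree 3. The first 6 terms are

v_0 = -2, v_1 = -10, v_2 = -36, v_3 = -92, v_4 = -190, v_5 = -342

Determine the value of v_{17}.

1st diffs: -8, -26, -56, -98, -152.
2nd diffs: -18, -30, -42, -54.
3rd diffs: -12, -12, -12 (constant).
Newton forward-difference form: v_m = -2 + (-8)·C(m,1) + (-18)·C(m,2) + (-12)·C(m,3).
At m = 17: m = 17, so v_{17} = -2 - 136 - 2448 - 8160 = -10746.

-10746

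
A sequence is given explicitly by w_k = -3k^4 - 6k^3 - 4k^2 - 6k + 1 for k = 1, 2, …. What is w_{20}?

-529719

w_{20} = -3·20^4 - 6·20^3 - 4·20^2 - 6·20 + 1 = -529719.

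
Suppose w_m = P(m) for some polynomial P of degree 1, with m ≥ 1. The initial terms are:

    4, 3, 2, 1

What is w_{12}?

-7

1st diffs: -1, -1, -1 (constant).
So w_m = -m + 5.
Evaluating at m = 12 gives w_{12} = -7.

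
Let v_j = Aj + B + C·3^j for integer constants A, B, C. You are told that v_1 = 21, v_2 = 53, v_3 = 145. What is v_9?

The three given values yield: A + B + 3C = 21; 2A + B + 9C = 53; 3A + B + 27C = 145.
Subtracting the first from the second: A + 6C = 32.
Subtracting the second from the third: A + 18C = 92.
Solving: C = 5, A = 2, then B = 4.
So v_j = 2·j + 4 + 5·3^j; at j=9 this is 98437.

98437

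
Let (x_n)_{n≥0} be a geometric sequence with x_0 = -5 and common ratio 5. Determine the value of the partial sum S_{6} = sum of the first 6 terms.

x_n = (-5)·5^(n-0).
S = (-5)·(5^6 - 1)/(5 - 1) = (-5)·(15625 - 1)/(4) = -19530.

-19530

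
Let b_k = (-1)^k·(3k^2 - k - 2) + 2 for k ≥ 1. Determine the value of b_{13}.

(-1)^13 = -1; 3k^2 - k - 2 at k=13 is 492; so b_{13} = -490.

-490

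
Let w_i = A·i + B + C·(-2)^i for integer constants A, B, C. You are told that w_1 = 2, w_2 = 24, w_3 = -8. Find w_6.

At i = 1, 2, 3: A + B - 2C = 2; 2A + B + 4C = 24; 3A + B - 8C = -8.
Subtracting the first from the second: A + 6C = 22.
Subtracting the second from the third: A - 12C = -32.
Solving: C = 3, A = 4, then B = 4.
Hence w_6 = 4·6 + 4 + 3·64 = 220.

220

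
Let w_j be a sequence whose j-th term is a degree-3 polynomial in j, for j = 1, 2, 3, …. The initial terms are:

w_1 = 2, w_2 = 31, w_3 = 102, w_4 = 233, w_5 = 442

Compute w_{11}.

4342

1st diffs: 29, 71, 131, 209.
2nd diffs: 42, 60, 78.
3rd diffs: 18, 18 (constant).
Newton forward-difference form: w_j = 2 + 29·C(j-1,1) + 42·C(j-1,2) + 18·C(j-1,3).
At j = 11: j-1 = 10, so w_{11} = 2 + 290 + 1890 + 2160 = 4342.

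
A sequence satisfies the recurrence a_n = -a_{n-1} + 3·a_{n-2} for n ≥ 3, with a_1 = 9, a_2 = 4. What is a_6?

-113

Applying the relation repeatedly:
a_3 = 23  a_4 = -11  a_5 = 80  a_6 = -113.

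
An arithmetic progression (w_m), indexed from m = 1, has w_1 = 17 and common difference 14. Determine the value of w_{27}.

w_m = 17 + (m - 1)·14.
w_{27} = 17 + 26·14 = 381.

381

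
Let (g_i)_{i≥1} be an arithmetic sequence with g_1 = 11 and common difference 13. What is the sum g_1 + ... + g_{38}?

9557

g_i = 11 + (i - 1)·13.
g_{38} = 492; S = 38·(11 + 492)/2 = 9557.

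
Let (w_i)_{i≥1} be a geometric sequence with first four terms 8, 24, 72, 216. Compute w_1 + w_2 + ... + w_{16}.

172186880

Common ratio r = 3.
w_i = 8·3^(i-1).
S = 8·(3^16 - 1)/(3 - 1) = 8·(43046721 - 1)/(2) = 172186880.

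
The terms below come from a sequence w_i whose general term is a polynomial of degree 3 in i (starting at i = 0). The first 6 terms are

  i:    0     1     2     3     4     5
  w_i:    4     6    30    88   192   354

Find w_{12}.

4120

1st diffs: 2, 24, 58, 104, 162.
2nd diffs: 22, 34, 46, 58.
3rd diffs: 12, 12, 12 (constant).
So w_i = 2i^3 + 5i^2 - 5i + 4.
Evaluating at i = 12 gives w_{12} = 4120.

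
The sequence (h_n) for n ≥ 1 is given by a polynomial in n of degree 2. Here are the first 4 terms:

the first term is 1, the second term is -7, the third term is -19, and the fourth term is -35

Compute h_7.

1st diffs: -8, -12, -16.
2nd diffs: -4, -4 (constant).
Newton forward-difference form: h_n = 1 + (-8)·C(n-1,1) + (-4)·C(n-1,2).
At n = 7: n-1 = 6, so h_7 = 1 - 48 - 60 = -107.

-107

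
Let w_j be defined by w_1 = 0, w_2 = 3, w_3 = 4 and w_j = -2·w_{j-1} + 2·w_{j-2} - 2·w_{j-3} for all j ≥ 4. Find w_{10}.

-1608

Step forward from the initial values:
w_4 = -2; w_5 = 6; w_6 = -24; w_7 = 64; w_8 = -188; w_9 = 552; w_{10} = -1608.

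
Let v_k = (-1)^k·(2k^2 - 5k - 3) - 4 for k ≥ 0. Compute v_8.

81

(-1)^8 = 1; 2k^2 - 5k - 3 at k=8 is 85; so v_8 = 81.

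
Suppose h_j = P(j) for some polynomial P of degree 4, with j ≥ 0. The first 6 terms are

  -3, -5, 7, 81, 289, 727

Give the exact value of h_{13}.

1st diffs: -2, 12, 74, 208, 438.
2nd diffs: 14, 62, 134, 230.
3rd diffs: 48, 72, 96.
4th diffs: 24, 24 (constant).
So h_j = j^4 + 2j^3 - 6j^2 + j - 3.
Evaluating at j = 13 gives h_{13} = 31951.

31951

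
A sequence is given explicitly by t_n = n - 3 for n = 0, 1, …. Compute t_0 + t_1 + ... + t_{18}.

Over n = 0..18: Σn = 171.
Total = (1)·171 + (-3)·19 = 114.

114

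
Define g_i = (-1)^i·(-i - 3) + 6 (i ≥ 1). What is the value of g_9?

18

(-1)^9 = -1; -i - 3 at i=9 is -12; so g_9 = 18.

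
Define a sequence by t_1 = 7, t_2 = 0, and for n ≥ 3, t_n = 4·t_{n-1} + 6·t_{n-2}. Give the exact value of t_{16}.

63386727936

Iterate the recurrence:
t_3 = 42;  t_4 = 168;  t_5 = 924;  …;  t_{13} = 460759488;  t_{14} = 2378568192;  t_{15} = 12278829696;  t_{16} = 63386727936.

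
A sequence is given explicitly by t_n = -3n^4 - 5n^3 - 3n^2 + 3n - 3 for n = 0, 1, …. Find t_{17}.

-275947

t_{17} = -3·17^4 - 5·17^3 - 3·17^2 + 3·17 - 3 = -275947.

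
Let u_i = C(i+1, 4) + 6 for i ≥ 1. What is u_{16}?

C(17, 4) = 2380, so u_{16} = 2386.

2386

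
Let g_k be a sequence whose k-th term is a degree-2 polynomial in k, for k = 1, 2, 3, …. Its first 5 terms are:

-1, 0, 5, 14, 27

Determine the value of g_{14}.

324

1st diffs: 1, 5, 9, 13.
2nd diffs: 4, 4, 4 (constant).
Newton forward-difference form: g_k = -1 + 1·C(k-1,1) + 4·C(k-1,2).
At k = 14: k-1 = 13, so g_{14} = -1 + 13 + 312 = 324.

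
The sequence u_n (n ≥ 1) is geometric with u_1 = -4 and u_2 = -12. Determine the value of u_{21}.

-13947137604

Common ratio r = 3.
u_n = (-4)·3^(n-1).
u_{21} = (-4)·3^20 = -13947137604.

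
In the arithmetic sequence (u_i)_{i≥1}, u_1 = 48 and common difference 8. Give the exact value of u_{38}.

344

u_i = 48 + (i - 1)·8.
u_{38} = 48 + 37·8 = 344.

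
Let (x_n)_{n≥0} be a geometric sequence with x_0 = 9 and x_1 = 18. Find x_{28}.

Common ratio r = 2.
x_n = 9·2^(n-0).
x_{28} = 9·2^28 = 2415919104.

2415919104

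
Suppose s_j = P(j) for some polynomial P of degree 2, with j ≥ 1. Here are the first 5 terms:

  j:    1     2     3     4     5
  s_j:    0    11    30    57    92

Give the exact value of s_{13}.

1st diffs: 11, 19, 27, 35.
2nd diffs: 8, 8, 8 (constant).
So s_j = 4j^2 - j - 3.
Evaluating at j = 13 gives s_{13} = 660.

660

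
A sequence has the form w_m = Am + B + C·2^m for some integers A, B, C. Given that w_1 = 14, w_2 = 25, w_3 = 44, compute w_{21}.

Write the equations: A + B + 2C = 14; 2A + B + 4C = 25; 3A + B + 8C = 44.
Subtracting the first from the second: A + 2C = 11.
Subtracting the second from the third: A + 4C = 19.
Solving: C = 4, A = 3, then B = 3.
Hence w_{21} = 3·21 + 3 + 4·2097152 = 8388674.

8388674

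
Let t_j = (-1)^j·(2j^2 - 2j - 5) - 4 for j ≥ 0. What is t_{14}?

355

(-1)^14 = 1; 2j^2 - 2j - 5 at j=14 is 359; so t_{14} = 355.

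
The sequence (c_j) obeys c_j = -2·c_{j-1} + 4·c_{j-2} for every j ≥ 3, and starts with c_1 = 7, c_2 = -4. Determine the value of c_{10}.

-110080

Applying the relation repeatedly:
c_3 = 36; c_4 = -88; c_5 = 320; c_6 = -992; c_7 = 3264; c_8 = -10496; c_9 = 34048; c_{10} = -110080.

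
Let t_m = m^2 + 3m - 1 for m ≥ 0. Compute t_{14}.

t_{14} = 1·14^2 + 3·14 - 1 = 237.

237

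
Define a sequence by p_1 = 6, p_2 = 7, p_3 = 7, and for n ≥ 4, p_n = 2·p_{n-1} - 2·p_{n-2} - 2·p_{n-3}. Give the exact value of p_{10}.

Compute successive terms:
p_4 = -12;  p_5 = -52;  p_6 = -94;  p_7 = -60;  p_8 = 172;  p_9 = 652;  p_{10} = 1080.

1080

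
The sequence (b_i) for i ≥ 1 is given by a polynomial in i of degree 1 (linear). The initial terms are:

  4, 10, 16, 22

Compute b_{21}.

124

1st diffs: 6, 6, 6 (constant).
So b_i = 6i - 2.
Evaluating at i = 21 gives b_{21} = 124.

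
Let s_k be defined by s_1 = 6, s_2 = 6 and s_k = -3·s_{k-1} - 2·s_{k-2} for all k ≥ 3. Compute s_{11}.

Applying the relation repeatedly:
s_3 = -30; s_4 = 78; s_5 = -174; s_6 = 366; s_7 = -750; s_8 = 1518; s_9 = -3054; s_{10} = 6126; s_{11} = -12270.
(Characteristic roots are -1 and -2.)

-12270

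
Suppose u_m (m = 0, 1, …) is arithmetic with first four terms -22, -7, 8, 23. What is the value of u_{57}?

833

Common difference d = 15.
u_m = -22 + (m - 0)·15.
u_{57} = -22 + 57·15 = 833.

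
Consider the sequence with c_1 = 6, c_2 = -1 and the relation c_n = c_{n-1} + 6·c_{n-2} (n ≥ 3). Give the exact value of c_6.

Compute successive terms:
c_3 = 35, c_4 = 29, c_5 = 239, c_6 = 413.
(Characteristic roots are 3 and -2.)

413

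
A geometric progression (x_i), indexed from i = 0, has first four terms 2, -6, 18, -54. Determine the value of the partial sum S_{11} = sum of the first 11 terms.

Common ratio r = -3.
x_i = 2·(-3)^(i-0).
S = 2·((-3)^11 - 1)/(-3 - 1) = 2·(-177147 - 1)/(-4) = 88574.

88574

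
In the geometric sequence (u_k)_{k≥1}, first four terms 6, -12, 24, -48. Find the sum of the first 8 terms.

Common ratio r = -2.
u_k = 6·(-2)^(k-1).
S = 6·((-2)^8 - 1)/(-2 - 1) = 6·(256 - 1)/(-3) = -510.

-510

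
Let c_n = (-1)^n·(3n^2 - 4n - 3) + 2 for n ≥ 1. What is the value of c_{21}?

(-1)^21 = -1; 3n^2 - 4n - 3 at n=21 is 1236; so c_{21} = -1234.

-1234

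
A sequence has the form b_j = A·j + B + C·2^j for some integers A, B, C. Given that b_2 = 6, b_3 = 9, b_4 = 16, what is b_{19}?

524273

Plug in j = 2, 3, 4: 2A + B + 4C = 6; 3A + B + 8C = 9; 4A + B + 16C = 16.
Subtracting the first from the second: A + 4C = 3.
Subtracting the second from the third: A + 8C = 7.
Solving: C = 1, A = -1, then B = 4.
Therefore b_{19} = -19 + 4 + 1·524288 = 524273.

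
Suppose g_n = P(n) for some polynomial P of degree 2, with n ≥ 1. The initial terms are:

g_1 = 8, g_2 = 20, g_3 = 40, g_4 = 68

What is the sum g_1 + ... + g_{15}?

5020

1st diffs: 12, 20, 28.
2nd diffs: 8, 8 (constant).
So g_n = 4n^2 + 4.
Continuing: …, 104, 148, 200, 260, …, g_{15} = 904.
Summing n = 1..15 (15 terms) gives 5020.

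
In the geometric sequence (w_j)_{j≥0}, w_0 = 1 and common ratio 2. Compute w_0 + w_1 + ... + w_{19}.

w_j = 1·2^(j-0).
S = 1·(2^20 - 1)/(2 - 1) = 1·(1048576 - 1)/(1) = 1048575.

1048575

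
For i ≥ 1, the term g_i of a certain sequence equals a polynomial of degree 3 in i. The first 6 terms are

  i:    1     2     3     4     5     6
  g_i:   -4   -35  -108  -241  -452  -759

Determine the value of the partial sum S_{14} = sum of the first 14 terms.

1st diffs: -31, -73, -133, -211, -307.
2nd diffs: -42, -60, -78, -96.
3rd diffs: -18, -18, -18 (constant).
Newton forward-difference form: g_i = -4 + (-31)·C(i-1,1) + (-42)·C(i-1,2) + (-18)·C(i-1,3).
Continuing: …, -1180, -1733, -2436, -3307, …, g_{14} = -8831.
Summing i = 1..14 (14 terms) gives -36183.

-36183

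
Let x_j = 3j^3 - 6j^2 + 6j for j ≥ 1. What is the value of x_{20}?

21720

x_{20} = 3·20^3 - 6·20^2 + 6·20 = 21720.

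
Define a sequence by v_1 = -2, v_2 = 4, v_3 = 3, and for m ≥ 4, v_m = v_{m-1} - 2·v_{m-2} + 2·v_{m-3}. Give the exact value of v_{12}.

-139

Step forward from the initial values:
v_4 = -9  v_5 = -7  v_6 = 17  v_7 = 13  v_8 = -35  v_9 = -27  v_{10} = 69  v_{11} = 53  v_{12} = -139.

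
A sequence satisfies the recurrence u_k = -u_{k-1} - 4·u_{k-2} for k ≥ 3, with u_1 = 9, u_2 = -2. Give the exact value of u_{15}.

Compute successive terms:
u_3 = -34, u_4 = 42, u_5 = 94, …, u_{12} = 9002, u_{13} = -36066, u_{14} = 58, u_{15} = 144206.

144206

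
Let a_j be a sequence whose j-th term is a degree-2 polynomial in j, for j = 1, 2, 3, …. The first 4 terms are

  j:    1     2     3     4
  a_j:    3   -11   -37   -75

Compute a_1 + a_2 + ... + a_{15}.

1st diffs: -14, -26, -38.
2nd diffs: -12, -12 (constant).
Newton forward-difference form: a_j = 3 + (-14)·C(j-1,1) + (-12)·C(j-1,2).
Continuing: …, -125, -187, -261, -347, …, a_{15} = -1285.
Summing j = 1..15 (15 terms) gives -6885.

-6885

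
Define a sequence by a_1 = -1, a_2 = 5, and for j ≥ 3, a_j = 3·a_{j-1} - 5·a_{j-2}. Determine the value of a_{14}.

-131035

a_3 = 20;  a_4 = 35;  a_5 = 5;  …;  a_{11} = 12245;  a_{12} = 13160;  a_{13} = -21745;  a_{14} = -131035.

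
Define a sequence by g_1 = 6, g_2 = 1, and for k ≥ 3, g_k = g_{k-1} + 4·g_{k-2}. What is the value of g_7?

Applying the relation repeatedly:
g_3 = 25  g_4 = 29  g_5 = 129  g_6 = 245  g_7 = 761.

761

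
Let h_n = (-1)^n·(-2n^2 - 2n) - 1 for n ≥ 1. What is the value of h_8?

-145

(-1)^8 = 1; -2n^2 - 2n at n=8 is -144; so h_8 = -145.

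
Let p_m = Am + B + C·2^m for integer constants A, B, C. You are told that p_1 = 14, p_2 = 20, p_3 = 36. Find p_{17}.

At m = 1, 2, 3: A + B + 2C = 14; 2A + B + 4C = 20; 3A + B + 8C = 36.
Subtracting the first from the second: A + 2C = 6.
Subtracting the second from the third: A + 4C = 16.
Solving: C = 5, A = -4, then B = 8.
Hence p_{17} = -4·17 + 8 + 5·131072 = 655300.

655300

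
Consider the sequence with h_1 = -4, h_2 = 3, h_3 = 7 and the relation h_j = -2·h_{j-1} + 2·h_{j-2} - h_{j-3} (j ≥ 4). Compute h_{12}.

-27029

Compute successive terms:
h_4 = -4;  h_5 = 19;  h_6 = -53;  h_7 = 148;  h_8 = -421;  h_9 = 1191;  h_{10} = -3372;  h_{11} = 9547;  h_{12} = -27029.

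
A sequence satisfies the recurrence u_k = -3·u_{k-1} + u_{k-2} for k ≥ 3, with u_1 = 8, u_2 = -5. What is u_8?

Applying the relation repeatedly:
u_3 = 23  u_4 = -74  u_5 = 245  u_6 = -809  u_7 = 2672  u_8 = -8825.

-8825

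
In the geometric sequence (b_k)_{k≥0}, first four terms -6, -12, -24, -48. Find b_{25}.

Common ratio r = 2.
b_k = (-6)·2^(k-0).
b_{25} = (-6)·2^25 = -201326592.

-201326592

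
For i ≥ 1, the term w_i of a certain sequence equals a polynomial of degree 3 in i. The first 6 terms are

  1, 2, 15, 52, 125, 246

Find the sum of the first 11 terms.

6006

1st diffs: 1, 13, 37, 73, 121.
2nd diffs: 12, 24, 36, 48.
3rd diffs: 12, 12, 12 (constant).
Newton forward-difference form: w_i = 1 + 1·C(i-1,1) + 12·C(i-1,2) + 12·C(i-1,3).
Continuing: …, 427, 680, 1017, 1450, …, w_{11} = 1991.
Summing i = 1..11 (11 terms) gives 6006.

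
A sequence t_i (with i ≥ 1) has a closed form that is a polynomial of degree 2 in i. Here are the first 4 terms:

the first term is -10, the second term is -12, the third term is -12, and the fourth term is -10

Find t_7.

8

1st diffs: -2, 0, 2.
2nd diffs: 2, 2 (constant).
Newton forward-difference form: t_i = -10 + (-2)·C(i-1,1) + 2·C(i-1,2).
At i = 7: i-1 = 6, so t_7 = -10 - 12 + 30 = 8.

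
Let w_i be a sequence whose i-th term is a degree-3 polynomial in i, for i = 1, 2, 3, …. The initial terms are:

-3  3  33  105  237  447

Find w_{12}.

1st diffs: 6, 30, 72, 132, 210.
2nd diffs: 24, 42, 60, 78.
3rd diffs: 18, 18, 18 (constant).
Newton forward-difference form: w_i = -3 + 6·C(i-1,1) + 24·C(i-1,2) + 18·C(i-1,3).
At i = 12: i-1 = 11, so w_{12} = -3 + 66 + 1320 + 2970 = 4353.

4353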